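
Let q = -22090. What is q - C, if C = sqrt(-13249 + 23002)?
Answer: -22090 - sqrt(9753) ≈ -22189.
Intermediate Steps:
C = sqrt(9753) ≈ 98.757
q - C = -22090 - sqrt(9753)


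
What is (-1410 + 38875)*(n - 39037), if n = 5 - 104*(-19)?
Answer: -1388303040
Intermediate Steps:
n = 1981 (n = 5 + 1976 = 1981)
(-1410 + 38875)*(n - 39037) = (-1410 + 38875)*(1981 - 39037) = 37465*(-37056) = -1388303040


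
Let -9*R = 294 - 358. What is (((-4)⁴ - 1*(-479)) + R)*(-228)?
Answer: -507604/3 ≈ -1.6920e+5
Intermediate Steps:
R = 64/9 (R = -(294 - 358)/9 = -⅑*(-64) = 64/9 ≈ 7.1111)
(((-4)⁴ - 1*(-479)) + R)*(-228) = (((-4)⁴ - 1*(-479)) + 64/9)*(-228) = ((256 + 479) + 64/9)*(-228) = (735 + 64/9)*(-228) = (6679/9)*(-228) = -507604/3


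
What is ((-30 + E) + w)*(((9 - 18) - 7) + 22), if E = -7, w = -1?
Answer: -228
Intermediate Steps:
((-30 + E) + w)*(((9 - 18) - 7) + 22) = ((-30 - 7) - 1)*(((9 - 18) - 7) + 22) = (-37 - 1)*((-9 - 7) + 22) = -38*(-16 + 22) = -38*6 = -228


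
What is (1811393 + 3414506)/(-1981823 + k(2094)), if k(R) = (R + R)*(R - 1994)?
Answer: -746557/223289 ≈ -3.3435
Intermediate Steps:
k(R) = 2*R*(-1994 + R) (k(R) = (2*R)*(-1994 + R) = 2*R*(-1994 + R))
(1811393 + 3414506)/(-1981823 + k(2094)) = (1811393 + 3414506)/(-1981823 + 2*2094*(-1994 + 2094)) = 5225899/(-1981823 + 2*2094*100) = 5225899/(-1981823 + 418800) = 5225899/(-1563023) = 5225899*(-1/1563023) = -746557/223289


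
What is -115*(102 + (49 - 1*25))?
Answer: -14490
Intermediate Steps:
-115*(102 + (49 - 1*25)) = -115*(102 + (49 - 25)) = -115*(102 + 24) = -115*126 = -14490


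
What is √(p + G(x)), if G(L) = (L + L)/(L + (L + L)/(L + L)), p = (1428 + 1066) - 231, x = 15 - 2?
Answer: √110978/7 ≈ 47.591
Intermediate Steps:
x = 13
p = 2263 (p = 2494 - 231 = 2263)
G(L) = 2*L/(1 + L) (G(L) = (2*L)/(L + (2*L)/((2*L))) = (2*L)/(L + (2*L)*(1/(2*L))) = (2*L)/(L + 1) = (2*L)/(1 + L) = 2*L/(1 + L))
√(p + G(x)) = √(2263 + 2*13/(1 + 13)) = √(2263 + 2*13/14) = √(2263 + 2*13*(1/14)) = √(2263 + 13/7) = √(15854/7) = √110978/7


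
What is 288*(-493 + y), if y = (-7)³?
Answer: -240768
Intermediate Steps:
y = -343
288*(-493 + y) = 288*(-493 - 343) = 288*(-836) = -240768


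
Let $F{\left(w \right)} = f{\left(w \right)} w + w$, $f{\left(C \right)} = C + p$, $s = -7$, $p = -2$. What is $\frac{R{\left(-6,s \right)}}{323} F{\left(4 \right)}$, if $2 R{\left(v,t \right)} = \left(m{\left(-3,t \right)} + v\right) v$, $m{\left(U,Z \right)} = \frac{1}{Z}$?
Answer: $\frac{1548}{2261} \approx 0.68465$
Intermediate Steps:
$f{\left(C \right)} = -2 + C$ ($f{\left(C \right)} = C - 2 = -2 + C$)
$R{\left(v,t \right)} = \frac{v \left(v + \frac{1}{t}\right)}{2}$ ($R{\left(v,t \right)} = \frac{\left(\frac{1}{t} + v\right) v}{2} = \frac{\left(v + \frac{1}{t}\right) v}{2} = \frac{v \left(v + \frac{1}{t}\right)}{2}$)
$F{\left(w \right)} = w + w \left(-2 + w\right)$ ($F{\left(w \right)} = \left(-2 + w\right) w + w = w \left(-2 + w\right) + w = w + w \left(-2 + w\right)$)
$\frac{R{\left(-6,s \right)}}{323} F{\left(4 \right)} = \frac{\frac{1}{2} \left(-6\right) \frac{1}{-7} \left(1 - -42\right)}{323} \cdot 4 \left(-1 + 4\right) = \frac{1}{2} \left(-6\right) \left(- \frac{1}{7}\right) \left(1 + 42\right) \frac{1}{323} \cdot 4 \cdot 3 = \frac{1}{2} \left(-6\right) \left(- \frac{1}{7}\right) 43 \cdot \frac{1}{323} \cdot 12 = \frac{129}{7} \cdot \frac{1}{323} \cdot 12 = \frac{129}{2261} \cdot 12 = \frac{1548}{2261}$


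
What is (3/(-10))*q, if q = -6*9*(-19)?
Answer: -1539/5 ≈ -307.80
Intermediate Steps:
q = 1026 (q = -54*(-19) = 1026)
(3/(-10))*q = (3/(-10))*1026 = (3*(-⅒))*1026 = -3/10*1026 = -1539/5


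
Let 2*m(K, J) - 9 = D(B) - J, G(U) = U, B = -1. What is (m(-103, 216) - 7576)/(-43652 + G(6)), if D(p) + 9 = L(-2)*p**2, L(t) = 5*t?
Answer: 7689/43646 ≈ 0.17617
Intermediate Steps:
D(p) = -9 - 10*p**2 (D(p) = -9 + (5*(-2))*p**2 = -9 - 10*p**2)
m(K, J) = -5 - J/2 (m(K, J) = 9/2 + ((-9 - 10*(-1)**2) - J)/2 = 9/2 + ((-9 - 10*1) - J)/2 = 9/2 + ((-9 - 10) - J)/2 = 9/2 + (-19 - J)/2 = 9/2 + (-19/2 - J/2) = -5 - J/2)
(m(-103, 216) - 7576)/(-43652 + G(6)) = ((-5 - 1/2*216) - 7576)/(-43652 + 6) = ((-5 - 108) - 7576)/(-43646) = (-113 - 7576)*(-1/43646) = -7689*(-1/43646) = 7689/43646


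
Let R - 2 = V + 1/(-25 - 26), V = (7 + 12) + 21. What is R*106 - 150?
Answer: 219296/51 ≈ 4299.9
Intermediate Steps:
V = 40 (V = 19 + 21 = 40)
R = 2141/51 (R = 2 + (40 + 1/(-25 - 26)) = 2 + (40 + 1/(-51)) = 2 + (40 - 1/51) = 2 + 2039/51 = 2141/51 ≈ 41.980)
R*106 - 150 = (2141/51)*106 - 150 = 226946/51 - 150 = 219296/51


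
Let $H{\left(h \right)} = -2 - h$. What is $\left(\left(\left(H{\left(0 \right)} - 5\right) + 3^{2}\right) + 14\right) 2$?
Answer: $32$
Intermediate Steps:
$\left(\left(\left(H{\left(0 \right)} - 5\right) + 3^{2}\right) + 14\right) 2 = \left(\left(\left(\left(-2 - 0\right) - 5\right) + 3^{2}\right) + 14\right) 2 = \left(\left(\left(\left(-2 + 0\right) - 5\right) + 9\right) + 14\right) 2 = \left(\left(\left(-2 - 5\right) + 9\right) + 14\right) 2 = \left(\left(-7 + 9\right) + 14\right) 2 = \left(2 + 14\right) 2 = 16 \cdot 2 = 32$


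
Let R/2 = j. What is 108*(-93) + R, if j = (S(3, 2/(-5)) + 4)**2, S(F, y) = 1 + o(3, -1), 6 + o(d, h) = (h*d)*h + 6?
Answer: -9916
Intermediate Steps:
o(d, h) = d*h**2 (o(d, h) = -6 + ((h*d)*h + 6) = -6 + ((d*h)*h + 6) = -6 + (d*h**2 + 6) = -6 + (6 + d*h**2) = d*h**2)
S(F, y) = 4 (S(F, y) = 1 + 3*(-1)**2 = 1 + 3*1 = 1 + 3 = 4)
j = 64 (j = (4 + 4)**2 = 8**2 = 64)
R = 128 (R = 2*64 = 128)
108*(-93) + R = 108*(-93) + 128 = -10044 + 128 = -9916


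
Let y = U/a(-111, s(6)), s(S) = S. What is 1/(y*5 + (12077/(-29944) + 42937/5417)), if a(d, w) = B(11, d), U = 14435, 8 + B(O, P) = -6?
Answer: -1135446536/5845090418767 ≈ -0.00019426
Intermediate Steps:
B(O, P) = -14 (B(O, P) = -8 - 6 = -14)
a(d, w) = -14
y = -14435/14 (y = 14435/(-14) = 14435*(-1/14) = -14435/14 ≈ -1031.1)
1/(y*5 + (12077/(-29944) + 42937/5417)) = 1/(-14435/14*5 + (12077/(-29944) + 42937/5417)) = 1/(-72175/14 + (12077*(-1/29944) + 42937*(1/5417))) = 1/(-72175/14 + (-12077/29944 + 42937/5417)) = 1/(-72175/14 + 1220284419/162206648) = 1/(-5845090418767/1135446536) = -1135446536/5845090418767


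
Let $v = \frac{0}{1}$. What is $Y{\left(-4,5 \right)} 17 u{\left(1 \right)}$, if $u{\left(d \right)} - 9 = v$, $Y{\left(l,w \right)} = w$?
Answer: $765$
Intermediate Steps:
$v = 0$ ($v = 0 \cdot 1 = 0$)
$u{\left(d \right)} = 9$ ($u{\left(d \right)} = 9 + 0 = 9$)
$Y{\left(-4,5 \right)} 17 u{\left(1 \right)} = 5 \cdot 17 \cdot 9 = 85 \cdot 9 = 765$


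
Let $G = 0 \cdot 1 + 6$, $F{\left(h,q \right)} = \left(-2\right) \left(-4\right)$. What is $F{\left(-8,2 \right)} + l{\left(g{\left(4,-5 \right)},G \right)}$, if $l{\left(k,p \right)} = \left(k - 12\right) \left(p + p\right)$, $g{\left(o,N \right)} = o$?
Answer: $-88$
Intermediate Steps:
$F{\left(h,q \right)} = 8$
$G = 6$ ($G = 0 + 6 = 6$)
$l{\left(k,p \right)} = 2 p \left(-12 + k\right)$ ($l{\left(k,p \right)} = \left(-12 + k\right) 2 p = 2 p \left(-12 + k\right)$)
$F{\left(-8,2 \right)} + l{\left(g{\left(4,-5 \right)},G \right)} = 8 + 2 \cdot 6 \left(-12 + 4\right) = 8 + 2 \cdot 6 \left(-8\right) = 8 - 96 = -88$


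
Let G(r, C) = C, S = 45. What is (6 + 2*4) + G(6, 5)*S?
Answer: 239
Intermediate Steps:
(6 + 2*4) + G(6, 5)*S = (6 + 2*4) + 5*45 = (6 + 8) + 225 = 14 + 225 = 239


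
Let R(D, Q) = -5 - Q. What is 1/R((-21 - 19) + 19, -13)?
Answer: ⅛ ≈ 0.12500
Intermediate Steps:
1/R((-21 - 19) + 19, -13) = 1/(-5 - 1*(-13)) = 1/(-5 + 13) = 1/8 = ⅛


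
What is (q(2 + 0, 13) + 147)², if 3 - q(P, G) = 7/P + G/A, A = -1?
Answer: 101761/4 ≈ 25440.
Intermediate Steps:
q(P, G) = 3 + G - 7/P (q(P, G) = 3 - (7/P + G/(-1)) = 3 - (7/P + G*(-1)) = 3 - (7/P - G) = 3 - (-G + 7/P) = 3 + (G - 7/P) = 3 + G - 7/P)
(q(2 + 0, 13) + 147)² = ((3 + 13 - 7/(2 + 0)) + 147)² = ((3 + 13 - 7/2) + 147)² = (25/2 + 147)² = (319/2)² = 101761/4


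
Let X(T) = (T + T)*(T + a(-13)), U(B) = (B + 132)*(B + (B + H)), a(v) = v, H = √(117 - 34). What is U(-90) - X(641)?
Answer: -812656 + 42*√83 ≈ -8.1227e+5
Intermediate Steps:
H = √83 ≈ 9.1104
U(B) = (132 + B)*(√83 + 2*B) (U(B) = (B + 132)*(B + (B + √83)) = (132 + B)*(√83 + 2*B))
X(T) = 2*T*(-13 + T) (X(T) = (T + T)*(T - 13) = (2*T)*(-13 + T) = 2*T*(-13 + T))
U(-90) - X(641) = (2*(-90)² + 132*√83 + 264*(-90) - 90*√83) - 2*641*(-13 + 641) = (2*8100 + 132*√83 - 23760 - 90*√83) - 2*641*628 = (16200 + 132*√83 - 23760 - 90*√83) - 1*805096 = (-7560 + 42*√83) - 805096 = -812656 + 42*√83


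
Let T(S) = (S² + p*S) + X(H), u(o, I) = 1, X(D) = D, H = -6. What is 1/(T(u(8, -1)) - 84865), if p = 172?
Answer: -1/84698 ≈ -1.1807e-5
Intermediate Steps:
T(S) = -6 + S² + 172*S (T(S) = (S² + 172*S) - 6 = -6 + S² + 172*S)
1/(T(u(8, -1)) - 84865) = 1/((-6 + 1² + 172*1) - 84865) = 1/((-6 + 1 + 172) - 84865) = 1/(167 - 84865) = 1/(-84698) = -1/84698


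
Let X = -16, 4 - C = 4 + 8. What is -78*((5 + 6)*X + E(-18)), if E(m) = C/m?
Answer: 41080/3 ≈ 13693.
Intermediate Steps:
C = -8 (C = 4 - (4 + 8) = 4 - 1*12 = 4 - 12 = -8)
E(m) = -8/m
-78*((5 + 6)*X + E(-18)) = -78*((5 + 6)*(-16) - 8/(-18)) = -78*(11*(-16) - 8*(-1/18)) = -78*(-176 + 4/9) = -78*(-1580/9) = 41080/3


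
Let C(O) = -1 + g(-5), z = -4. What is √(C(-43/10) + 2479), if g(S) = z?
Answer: √2474 ≈ 49.739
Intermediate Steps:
g(S) = -4
C(O) = -5 (C(O) = -1 - 4 = -5)
√(C(-43/10) + 2479) = √(-5 + 2479) = √2474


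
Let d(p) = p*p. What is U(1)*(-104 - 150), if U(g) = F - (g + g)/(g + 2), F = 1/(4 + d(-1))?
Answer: 1778/15 ≈ 118.53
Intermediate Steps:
d(p) = p**2
F = 1/5 (F = 1/(4 + (-1)**2) = 1/(4 + 1) = 1/5 ≈ 0.20000)
U(g) = 1/5 - 2*g/(2 + g) (U(g) = 1/5 - (g + g)/(g + 2) = 1/5 - 2*g/(2 + g))
U(1)*(-104 - 150) = ((2 - 9*1)/(5*(2 + 1)))*(-104 - 150) = ((1/5)*(2 - 9)/3)*(-254) = ((1/5)*(1/3)*(-7))*(-254) = -7/15*(-254) = 1778/15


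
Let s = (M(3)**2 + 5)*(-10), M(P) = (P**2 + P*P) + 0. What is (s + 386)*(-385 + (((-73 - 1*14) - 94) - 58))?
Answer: 1812096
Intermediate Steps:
M(P) = 2*P**2 (M(P) = (P**2 + P**2) + 0 = 2*P**2 + 0 = 2*P**2)
s = -3290 (s = ((2*3**2)**2 + 5)*(-10) = ((2*9)**2 + 5)*(-10) = (18**2 + 5)*(-10) = (324 + 5)*(-10) = 329*(-10) = -3290)
(s + 386)*(-385 + (((-73 - 1*14) - 94) - 58)) = (-3290 + 386)*(-385 + (((-73 - 1*14) - 94) - 58)) = -2904*(-385 + (((-73 - 14) - 94) - 58)) = -2904*(-385 + ((-87 - 94) - 58)) = -2904*(-385 + (-181 - 58)) = -2904*(-385 - 239) = -2904*(-624) = 1812096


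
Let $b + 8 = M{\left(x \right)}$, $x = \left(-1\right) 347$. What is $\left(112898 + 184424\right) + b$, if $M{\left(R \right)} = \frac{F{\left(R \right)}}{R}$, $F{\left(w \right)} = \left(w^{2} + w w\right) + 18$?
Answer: $\frac{102927122}{347} \approx 2.9662 \cdot 10^{5}$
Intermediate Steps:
$F{\left(w \right)} = 18 + 2 w^{2}$ ($F{\left(w \right)} = \left(w^{2} + w^{2}\right) + 18 = 2 w^{2} + 18 = 18 + 2 w^{2}$)
$x = -347$
$M{\left(R \right)} = \frac{18 + 2 R^{2}}{R}$
$b = - \frac{243612}{347}$ ($b = -8 + \left(2 \left(-347\right) + \frac{18}{-347}\right) = -8 + \left(-694 + 18 \left(- \frac{1}{347}\right)\right) = -8 - \frac{240836}{347} = - \frac{243612}{347} \approx -702.05$)
$\left(112898 + 184424\right) + b = \left(112898 + 184424\right) - \frac{243612}{347} = 297322 - \frac{243612}{347} = \frac{102927122}{347}$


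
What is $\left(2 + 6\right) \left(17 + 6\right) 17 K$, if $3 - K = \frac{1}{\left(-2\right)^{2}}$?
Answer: $8602$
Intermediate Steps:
$K = \frac{11}{4}$ ($K = 3 - \frac{1}{\left(-2\right)^{2}} = 3 - \frac{1}{4} = \frac{11}{4} \approx 2.75$)
$\left(2 + 6\right) \left(17 + 6\right) 17 K = \left(2 + 6\right) \left(17 + 6\right) 17 \cdot \frac{11}{4} = 8 \cdot 23 \cdot 17 \cdot \frac{11}{4} = 184 \cdot 17 \cdot \frac{11}{4} = 3128 \cdot \frac{11}{4} = 8602$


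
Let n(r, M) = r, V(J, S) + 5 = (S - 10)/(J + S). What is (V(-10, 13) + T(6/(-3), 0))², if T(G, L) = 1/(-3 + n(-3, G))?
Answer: 625/36 ≈ 17.361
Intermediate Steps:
V(J, S) = -5 + (-10 + S)/(J + S) (V(J, S) = -5 + (S - 10)/(J + S) = -5 + (-10 + S)/(J + S))
T(G, L) = -⅙ (T(G, L) = 1/(-3 - 3) = 1/(-6) = -⅙)
(V(-10, 13) + T(6/(-3), 0))² = ((-10 - 5*(-10) - 4*13)/(-10 + 13) - ⅙)² = ((-10 + 50 - 52)/3 - ⅙)² = ((⅓)*(-12) - ⅙)² = (-4 - ⅙)² = (-25/6)² = 625/36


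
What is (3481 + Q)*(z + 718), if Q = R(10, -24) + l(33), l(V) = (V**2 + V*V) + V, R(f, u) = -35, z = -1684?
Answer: -5464662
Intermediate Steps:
l(V) = V + 2*V**2 (l(V) = (V**2 + V**2) + V = 2*V**2 + V = V + 2*V**2)
Q = 2176 (Q = -35 + 33*(1 + 2*33) = -35 + 33*(1 + 66) = -35 + 33*67 = -35 + 2211 = 2176)
(3481 + Q)*(z + 718) = (3481 + 2176)*(-1684 + 718) = 5657*(-966) = -5464662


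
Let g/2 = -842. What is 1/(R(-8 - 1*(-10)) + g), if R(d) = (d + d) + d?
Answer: -1/1678 ≈ -0.00059595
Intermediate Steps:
g = -1684 (g = 2*(-842) = -1684)
R(d) = 3*d (R(d) = 2*d + d = 3*d)
1/(R(-8 - 1*(-10)) + g) = 1/(3*(-8 - 1*(-10)) - 1684) = 1/(3*(-8 + 10) - 1684) = 1/(3*2 - 1684) = 1/(6 - 1684) = 1/(-1678) = -1/1678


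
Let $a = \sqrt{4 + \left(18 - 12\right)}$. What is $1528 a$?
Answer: $1528 \sqrt{10} \approx 4832.0$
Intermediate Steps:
$a = \sqrt{10}$ ($a = \sqrt{4 + 6} = \sqrt{10} \approx 3.1623$)
$1528 a = 1528 \sqrt{10}$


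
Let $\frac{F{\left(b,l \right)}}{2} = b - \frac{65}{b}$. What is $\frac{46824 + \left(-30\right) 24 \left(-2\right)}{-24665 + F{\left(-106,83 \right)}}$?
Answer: $- \frac{106583}{54934} \approx -1.9402$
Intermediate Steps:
$F{\left(b,l \right)} = - \frac{130}{b} + 2 b$ ($F{\left(b,l \right)} = 2 \left(b - \frac{65}{b}\right) = - \frac{130}{b} + 2 b$)
$\frac{46824 + \left(-30\right) 24 \left(-2\right)}{-24665 + F{\left(-106,83 \right)}} = \frac{46824 + \left(-30\right) 24 \left(-2\right)}{-24665 + \left(- \frac{130}{-106} + 2 \left(-106\right)\right)} = \frac{46824 - -1440}{-24665 - \frac{11171}{53}} = \frac{46824 + 1440}{-24665 + \left(\frac{65}{53} - 212\right)} = \frac{48264}{-24665 - \frac{11171}{53}} = \frac{48264}{- \frac{1318416}{53}} = 48264 \left(- \frac{53}{1318416}\right) = - \frac{106583}{54934}$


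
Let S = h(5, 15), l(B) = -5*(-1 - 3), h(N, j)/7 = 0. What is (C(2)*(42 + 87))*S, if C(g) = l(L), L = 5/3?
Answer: 0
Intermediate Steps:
L = 5/3 (L = 5*(⅓) = 5/3 ≈ 1.6667)
h(N, j) = 0 (h(N, j) = 7*0 = 0)
l(B) = 20 (l(B) = -5*(-4) = 20)
S = 0
C(g) = 20
(C(2)*(42 + 87))*S = (20*(42 + 87))*0 = (20*129)*0 = 2580*0 = 0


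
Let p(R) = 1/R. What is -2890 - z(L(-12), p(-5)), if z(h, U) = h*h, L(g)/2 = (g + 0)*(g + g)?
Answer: -334666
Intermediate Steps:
L(g) = 4*g² (L(g) = 2*((g + 0)*(g + g)) = 2*(g*(2*g)) = 2*(2*g²) = 4*g²)
z(h, U) = h²
-2890 - z(L(-12), p(-5)) = -2890 - (4*(-12)²)² = -2890 - (4*144)² = -2890 - 1*576² = -2890 - 1*331776 = -2890 - 331776 = -334666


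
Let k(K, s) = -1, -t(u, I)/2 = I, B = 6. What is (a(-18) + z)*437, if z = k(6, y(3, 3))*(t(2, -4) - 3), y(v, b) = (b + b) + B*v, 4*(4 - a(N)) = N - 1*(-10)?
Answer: 437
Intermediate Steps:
a(N) = 3/2 - N/4 (a(N) = 4 - (N - 1*(-10))/4 = 4 - (N + 10)/4 = 4 - (10 + N)/4 = 4 + (-5/2 - N/4) = 3/2 - N/4)
t(u, I) = -2*I
y(v, b) = 2*b + 6*v (y(v, b) = (b + b) + 6*v = 2*b + 6*v)
z = -5 (z = -(-2*(-4) - 3) = -(8 - 3) = -1*5 = -5)
(a(-18) + z)*437 = ((3/2 - 1/4*(-18)) - 5)*437 = ((3/2 + 9/2) - 5)*437 = (6 - 5)*437 = 1*437 = 437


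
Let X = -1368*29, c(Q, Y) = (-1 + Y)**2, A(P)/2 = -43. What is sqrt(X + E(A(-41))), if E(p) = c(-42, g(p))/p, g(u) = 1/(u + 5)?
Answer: I*sqrt(481272641774)/3483 ≈ 199.18*I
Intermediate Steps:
g(u) = 1/(5 + u)
A(P) = -86 (A(P) = 2*(-43) = -86)
E(p) = (-1 + 1/(5 + p))**2/p
X = -39672
sqrt(X + E(A(-41))) = sqrt(-39672 + (4 - 86)**2/((-86)*(5 - 86)**2)) = sqrt(-39672 - 1/86*(-82)**2/(-81)**2) = sqrt(-39672 - 1/86*6724*1/6561) = sqrt(-39672 - 3362/282123) = sqrt(-11192387018/282123) = I*sqrt(481272641774)/3483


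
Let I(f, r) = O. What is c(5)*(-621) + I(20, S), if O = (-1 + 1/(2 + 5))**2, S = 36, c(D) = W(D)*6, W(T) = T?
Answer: -912834/49 ≈ -18629.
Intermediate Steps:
c(D) = 6*D (c(D) = D*6 = 6*D)
O = 36/49 (O = (-1 + 1/7)**2 = (-6/7)**2 = 36/49 ≈ 0.73469)
I(f, r) = 36/49
c(5)*(-621) + I(20, S) = (6*5)*(-621) + 36/49 = 30*(-621) + 36/49 = -18630 + 36/49 = -912834/49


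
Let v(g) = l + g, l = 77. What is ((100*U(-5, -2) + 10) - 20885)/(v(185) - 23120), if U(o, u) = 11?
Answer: 19775/22858 ≈ 0.86512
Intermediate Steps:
v(g) = 77 + g
((100*U(-5, -2) + 10) - 20885)/(v(185) - 23120) = ((100*11 + 10) - 20885)/((77 + 185) - 23120) = ((1100 + 10) - 20885)/(262 - 23120) = (1110 - 20885)/(-22858) = -19775*(-1/22858) = 19775/22858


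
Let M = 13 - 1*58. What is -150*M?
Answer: 6750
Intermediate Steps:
M = -45 (M = 13 - 58 = -45)
-150*M = -150*(-45) = 6750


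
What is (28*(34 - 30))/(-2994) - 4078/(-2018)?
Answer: 2995879/1510473 ≈ 1.9834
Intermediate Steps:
(28*(34 - 30))/(-2994) - 4078/(-2018) = (28*4)*(-1/2994) - 4078*(-1/2018) = 112*(-1/2994) + 2039/1009 = -56/1497 + 2039/1009 = 2995879/1510473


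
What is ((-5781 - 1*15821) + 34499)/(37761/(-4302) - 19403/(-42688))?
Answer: -394742296512/254744977 ≈ -1549.6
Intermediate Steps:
((-5781 - 1*15821) + 34499)/(37761/(-4302) - 19403/(-42688)) = ((-5781 - 15821) + 34499)/(37761*(-1/4302) - 19403*(-1/42688)) = (-21602 + 34499)/(-12587/1434 + 19403/42688) = 12897/(-254744977/30607296) = 12897*(-30607296/254744977) = -394742296512/254744977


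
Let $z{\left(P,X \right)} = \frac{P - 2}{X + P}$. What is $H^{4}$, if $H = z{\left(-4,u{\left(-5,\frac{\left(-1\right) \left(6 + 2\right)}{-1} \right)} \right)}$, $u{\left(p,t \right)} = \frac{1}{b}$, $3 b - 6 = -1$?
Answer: $\frac{810000}{83521} \approx 9.6982$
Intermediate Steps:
$b = \frac{5}{3}$ ($b = 2 + \frac{1}{3} \left(-1\right) = 2 - \frac{1}{3} = \frac{5}{3} \approx 1.6667$)
$u{\left(p,t \right)} = \frac{3}{5}$ ($u{\left(p,t \right)} = \frac{1}{\frac{5}{3}} = \frac{3}{5}$)
$z{\left(P,X \right)} = \frac{-2 + P}{P + X}$
$H = \frac{30}{17}$ ($H = \frac{-2 - 4}{-4 + \frac{3}{5}} = \frac{1}{- \frac{17}{5}} \left(-6\right) = \left(- \frac{5}{17}\right) \left(-6\right) = \frac{30}{17} \approx 1.7647$)
$H^{4} = \left(\frac{30}{17}\right)^{4} = \frac{810000}{83521}$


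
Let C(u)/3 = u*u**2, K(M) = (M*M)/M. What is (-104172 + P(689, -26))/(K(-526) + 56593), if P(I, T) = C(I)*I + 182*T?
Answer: 676079974619/56067 ≈ 1.2058e+7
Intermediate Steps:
K(M) = M (K(M) = M**2/M = M)
C(u) = 3*u**3 (C(u) = 3*(u*u**2) = 3*u**3)
P(I, T) = 3*I**4 + 182*T (P(I, T) = (3*I**3)*I + 182*T = 3*I**4 + 182*T)
(-104172 + P(689, -26))/(K(-526) + 56593) = (-104172 + (3*689**4 + 182*(-26)))/(-526 + 56593) = (-104172 + (3*225360027841 - 4732))/56067 = (-104172 + (676080083523 - 4732))*(1/56067) = (-104172 + 676080078791)*(1/56067) = 676079974619*(1/56067) = 676079974619/56067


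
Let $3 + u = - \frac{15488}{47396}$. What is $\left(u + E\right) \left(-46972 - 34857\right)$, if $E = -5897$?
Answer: $\frac{5720908585788}{11849} \approx 4.8282 \cdot 10^{8}$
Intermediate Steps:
$u = - \frac{39419}{11849}$ ($u = -3 - \frac{15488}{47396} = -3 - \frac{3872}{11849} = - \frac{39419}{11849} \approx -3.3268$)
$\left(u + E\right) \left(-46972 - 34857\right) = \left(- \frac{39419}{11849} - 5897\right) \left(-46972 - 34857\right) = \left(- \frac{69912972}{11849}\right) \left(-81829\right) = \frac{5720908585788}{11849}$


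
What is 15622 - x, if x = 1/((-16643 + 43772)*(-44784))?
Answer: 18979872914593/1214945136 ≈ 15622.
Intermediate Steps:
x = -1/1214945136 (x = -1/44784/27129 = (1/27129)*(-1/44784) = -1/1214945136 ≈ -8.2308e-10)
15622 - x = 15622 - 1*(-1/1214945136) = 15622 + 1/1214945136 = 18979872914593/1214945136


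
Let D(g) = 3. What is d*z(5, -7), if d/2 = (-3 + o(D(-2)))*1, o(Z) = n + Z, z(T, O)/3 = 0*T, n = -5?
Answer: 0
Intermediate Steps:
z(T, O) = 0 (z(T, O) = 3*(0*T) = 3*0 = 0)
o(Z) = -5 + Z
d = -10 (d = 2*((-3 + (-5 + 3))*1) = 2*((-3 - 2)*1) = 2*(-5*1) = 2*(-5) = -10)
d*z(5, -7) = -10*0 = 0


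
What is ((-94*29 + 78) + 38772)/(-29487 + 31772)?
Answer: 36124/2285 ≈ 15.809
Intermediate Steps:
((-94*29 + 78) + 38772)/(-29487 + 31772) = ((-2726 + 78) + 38772)/2285 = (-2648 + 38772)*(1/2285) = 36124*(1/2285) = 36124/2285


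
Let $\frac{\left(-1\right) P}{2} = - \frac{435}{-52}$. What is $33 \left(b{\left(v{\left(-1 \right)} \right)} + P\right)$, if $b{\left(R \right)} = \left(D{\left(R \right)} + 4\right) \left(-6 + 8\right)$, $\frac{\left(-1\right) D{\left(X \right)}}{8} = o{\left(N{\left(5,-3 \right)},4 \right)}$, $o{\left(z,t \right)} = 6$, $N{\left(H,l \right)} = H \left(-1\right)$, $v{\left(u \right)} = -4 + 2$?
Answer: $- \frac{89859}{26} \approx -3456.1$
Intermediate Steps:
$v{\left(u \right)} = -2$
$N{\left(H,l \right)} = - H$
$D{\left(X \right)} = -48$ ($D{\left(X \right)} = \left(-8\right) 6 = -48$)
$b{\left(R \right)} = -88$ ($b{\left(R \right)} = \left(-48 + 4\right) \left(-6 + 8\right) = \left(-44\right) 2 = -88$)
$P = - \frac{435}{26}$ ($P = - 2 \left(- \frac{435}{-52}\right) = - 2 \left(\left(-435\right) \left(- \frac{1}{52}\right)\right) = \left(-2\right) \frac{435}{52} = - \frac{435}{26} \approx -16.731$)
$33 \left(b{\left(v{\left(-1 \right)} \right)} + P\right) = 33 \left(-88 - \frac{435}{26}\right) = 33 \left(- \frac{2723}{26}\right) = - \frac{89859}{26}$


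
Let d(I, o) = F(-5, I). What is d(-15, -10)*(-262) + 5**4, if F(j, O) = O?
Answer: 4555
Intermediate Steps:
d(I, o) = I
d(-15, -10)*(-262) + 5**4 = -15*(-262) + 5**4 = 3930 + 625 = 4555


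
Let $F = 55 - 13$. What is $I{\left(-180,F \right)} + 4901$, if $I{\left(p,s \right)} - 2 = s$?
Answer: $4945$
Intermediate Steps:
$F = 42$
$I{\left(p,s \right)} = 2 + s$
$I{\left(-180,F \right)} + 4901 = \left(2 + 42\right) + 4901 = 44 + 4901 = 4945$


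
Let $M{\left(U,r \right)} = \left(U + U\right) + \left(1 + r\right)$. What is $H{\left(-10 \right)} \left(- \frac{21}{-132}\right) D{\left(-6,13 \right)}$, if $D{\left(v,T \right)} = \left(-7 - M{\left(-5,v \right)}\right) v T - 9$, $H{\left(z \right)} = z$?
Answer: $\frac{22155}{22} \approx 1007.0$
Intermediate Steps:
$M{\left(U,r \right)} = 1 + r + 2 U$ ($M{\left(U,r \right)} = 2 U + \left(1 + r\right) = 1 + r + 2 U$)
$D{\left(v,T \right)} = -9 + T v \left(2 - v\right)$ ($D{\left(v,T \right)} = \left(-7 - \left(1 + v + 2 \left(-5\right)\right)\right) v T - 9 = \left(-7 - \left(1 + v - 10\right)\right) v T - 9 = \left(-7 - \left(-9 + v\right)\right) v T - 9 = \left(2 - v\right) v T - 9 = v \left(2 - v\right) T - 9 = T v \left(2 - v\right) - 9 = -9 + T v \left(2 - v\right)$)
$H{\left(-10 \right)} \left(- \frac{21}{-132}\right) D{\left(-6,13 \right)} = - 10 \left(- \frac{21}{-132}\right) \left(-9 - 13 \left(-6\right)^{2} + 2 \cdot 13 \left(-6\right)\right) = - 10 \left(\left(-21\right) \left(- \frac{1}{132}\right)\right) \left(-9 - 13 \cdot 36 - 156\right) = \left(-10\right) \frac{7}{44} \left(-9 - 468 - 156\right) = \left(- \frac{35}{22}\right) \left(-633\right) = \frac{22155}{22}$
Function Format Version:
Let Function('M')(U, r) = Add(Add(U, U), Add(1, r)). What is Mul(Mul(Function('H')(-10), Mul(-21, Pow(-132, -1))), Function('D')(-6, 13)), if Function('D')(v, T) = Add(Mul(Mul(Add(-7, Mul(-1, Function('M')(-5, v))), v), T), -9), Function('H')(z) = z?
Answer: Rational(22155, 22) ≈ 1007.0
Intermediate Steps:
Function('M')(U, r) = Add(1, r, Mul(2, U)) (Function('M')(U, r) = Add(Mul(2, U), Add(1, r)) = Add(1, r, Mul(2, U)))
Function('D')(v, T) = Add(-9, Mul(T, v, Add(2, Mul(-1, v)))) (Function('D')(v, T) = Add(Mul(Mul(Add(-7, Mul(-1, Add(1, v, Mul(2, -5)))), v), T), -9) = Add(Mul(Mul(Add(-7, Mul(-1, Add(1, v, -10))), v), T), -9) = Add(Mul(Mul(Add(-7, Mul(-1, Add(-9, v))), v), T), -9) = Add(Mul(Mul(Add(-7, Add(9, Mul(-1, v))), v), T), -9) = Add(Mul(Mul(Add(2, Mul(-1, v)), v), T), -9) = Add(Mul(Mul(v, Add(2, Mul(-1, v))), T), -9) = Add(Mul(T, v, Add(2, Mul(-1, v))), -9) = Add(-9, Mul(T, v, Add(2, Mul(-1, v)))))
Mul(Mul(Function('H')(-10), Mul(-21, Pow(-132, -1))), Function('D')(-6, 13)) = Mul(Mul(-10, Mul(-21, Pow(-132, -1))), Add(-9, Mul(-1, 13, Pow(-6, 2)), Mul(2, 13, -6))) = Mul(Mul(-10, Mul(-21, Rational(-1, 132))), Add(-9, Mul(-1, 13, 36), -156)) = Mul(Mul(-10, Rational(7, 44)), Add(-9, -468, -156)) = Mul(Rational(-35, 22), -633) = Rational(22155, 22)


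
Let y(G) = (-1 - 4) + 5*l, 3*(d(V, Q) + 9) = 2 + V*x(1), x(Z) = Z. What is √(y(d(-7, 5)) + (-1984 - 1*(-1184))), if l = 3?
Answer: I*√790 ≈ 28.107*I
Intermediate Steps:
d(V, Q) = -25/3 + V/3 (d(V, Q) = -9 + (2 + V*1)/3 = -9 + (2 + V)/3 = -9 + (⅔ + V/3) = -25/3 + V/3)
y(G) = 10 (y(G) = (-1 - 4) + 5*3 = -5 + 15 = 10)
√(y(d(-7, 5)) + (-1984 - 1*(-1184))) = √(10 + (-1984 - 1*(-1184))) = √(10 + (-1984 + 1184)) = √(10 - 800) = √(-790) = I*√790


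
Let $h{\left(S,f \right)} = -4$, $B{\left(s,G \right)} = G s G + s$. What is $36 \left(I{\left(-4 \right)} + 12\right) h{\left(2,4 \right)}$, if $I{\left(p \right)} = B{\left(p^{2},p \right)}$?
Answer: $-40896$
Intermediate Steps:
$B{\left(s,G \right)} = s + s G^{2}$ ($B{\left(s,G \right)} = s G^{2} + s = s + s G^{2}$)
$I{\left(p \right)} = p^{2} \left(1 + p^{2}\right)$
$36 \left(I{\left(-4 \right)} + 12\right) h{\left(2,4 \right)} = 36 \left(\left(\left(-4\right)^{2} + \left(-4\right)^{4}\right) + 12\right) \left(-4\right) = 36 \left(\left(16 + 256\right) + 12\right) \left(-4\right) = 36 \left(272 + 12\right) \left(-4\right) = 36 \cdot 284 \left(-4\right) = 10224 \left(-4\right) = -40896$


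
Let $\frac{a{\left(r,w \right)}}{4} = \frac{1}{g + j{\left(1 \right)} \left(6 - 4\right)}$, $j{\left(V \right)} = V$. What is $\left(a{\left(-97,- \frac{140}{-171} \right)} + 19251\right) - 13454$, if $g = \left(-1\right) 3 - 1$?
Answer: $5795$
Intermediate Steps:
$g = -4$ ($g = -3 - 1 = -4$)
$a{\left(r,w \right)} = -2$ ($a{\left(r,w \right)} = \frac{4}{-4 + 1 \left(6 - 4\right)} = \frac{4}{-4 + 1 \cdot 2} = \frac{4}{-4 + 2} = \frac{4}{-2} = 4 \left(- \frac{1}{2}\right) = -2$)
$\left(a{\left(-97,- \frac{140}{-171} \right)} + 19251\right) - 13454 = \left(-2 + 19251\right) - 13454 = 19249 - 13454 = 5795$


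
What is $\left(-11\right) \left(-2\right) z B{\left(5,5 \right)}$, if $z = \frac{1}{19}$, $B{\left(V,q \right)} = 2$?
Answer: $\frac{44}{19} \approx 2.3158$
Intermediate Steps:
$z = \frac{1}{19} \approx 0.052632$
$\left(-11\right) \left(-2\right) z B{\left(5,5 \right)} = \left(-11\right) \left(-2\right) \frac{1}{19} \cdot 2 = 22 \cdot \frac{1}{19} \cdot 2 = \frac{22}{19} \cdot 2 = \frac{44}{19}$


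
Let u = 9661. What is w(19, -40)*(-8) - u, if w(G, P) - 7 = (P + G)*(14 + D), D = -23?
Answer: -11229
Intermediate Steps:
w(G, P) = 7 - 9*G - 9*P (w(G, P) = 7 + (P + G)*(14 - 23) = 7 + (G + P)*(-9) = 7 + (-9*G - 9*P) = 7 - 9*G - 9*P)
w(19, -40)*(-8) - u = (7 - 9*19 - 9*(-40))*(-8) - 1*9661 = (7 - 171 + 360)*(-8) - 9661 = 196*(-8) - 9661 = -1568 - 9661 = -11229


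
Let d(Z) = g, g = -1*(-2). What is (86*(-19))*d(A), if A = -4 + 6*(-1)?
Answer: -3268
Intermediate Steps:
A = -10 (A = -4 - 6 = -10)
g = 2
d(Z) = 2
(86*(-19))*d(A) = (86*(-19))*2 = -1634*2 = -3268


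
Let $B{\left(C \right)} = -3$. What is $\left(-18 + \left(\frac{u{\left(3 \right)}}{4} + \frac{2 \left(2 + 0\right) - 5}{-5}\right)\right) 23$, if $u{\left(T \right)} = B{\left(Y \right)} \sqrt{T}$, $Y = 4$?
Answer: $- \frac{2047}{5} - \frac{69 \sqrt{3}}{4} \approx -439.28$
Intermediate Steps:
$u{\left(T \right)} = - 3 \sqrt{T}$
$\left(-18 + \left(\frac{u{\left(3 \right)}}{4} + \frac{2 \left(2 + 0\right) - 5}{-5}\right)\right) 23 = \left(-18 + \left(\frac{\left(-3\right) \sqrt{3}}{4} + \frac{2 \left(2 + 0\right) - 5}{-5}\right)\right) 23 = \left(-18 + \left(- 3 \sqrt{3} \cdot \frac{1}{4} + \left(2 \cdot 2 - 5\right) \left(- \frac{1}{5}\right)\right)\right) 23 = \left(-18 - \left(\frac{3 \sqrt{3}}{4} - \left(4 - 5\right) \left(- \frac{1}{5}\right)\right)\right) 23 = \left(-18 - \left(- \frac{1}{5} + \frac{3 \sqrt{3}}{4}\right)\right) 23 = \left(-18 + \left(- \frac{3 \sqrt{3}}{4} + \frac{1}{5}\right)\right) 23 = \left(-18 + \left(\frac{1}{5} - \frac{3 \sqrt{3}}{4}\right)\right) 23 = \left(- \frac{89}{5} - \frac{3 \sqrt{3}}{4}\right) 23 = - \frac{2047}{5} - \frac{69 \sqrt{3}}{4}$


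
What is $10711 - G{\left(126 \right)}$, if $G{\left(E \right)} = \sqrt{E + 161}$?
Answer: $10711 - \sqrt{287} \approx 10694.0$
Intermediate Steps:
$G{\left(E \right)} = \sqrt{161 + E}$
$10711 - G{\left(126 \right)} = 10711 - \sqrt{161 + 126} = 10711 - \sqrt{287}$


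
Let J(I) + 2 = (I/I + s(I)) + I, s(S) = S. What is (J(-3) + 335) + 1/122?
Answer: 40017/122 ≈ 328.01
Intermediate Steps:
J(I) = -1 + 2*I (J(I) = -2 + ((I/I + I) + I) = -2 + ((1 + I) + I) = -2 + (1 + 2*I) = -1 + 2*I)
(J(-3) + 335) + 1/122 = ((-1 + 2*(-3)) + 335) + 1/122 = ((-1 - 6) + 335) + 1/122 = (-7 + 335) + 1/122 = 328 + 1/122 = 40017/122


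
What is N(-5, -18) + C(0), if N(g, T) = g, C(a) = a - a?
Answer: -5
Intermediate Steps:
C(a) = 0
N(-5, -18) + C(0) = -5 + 0 = -5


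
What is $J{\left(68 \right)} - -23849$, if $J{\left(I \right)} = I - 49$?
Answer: $23868$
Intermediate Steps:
$J{\left(I \right)} = -49 + I$
$J{\left(68 \right)} - -23849 = \left(-49 + 68\right) - -23849 = 19 + 23849 = 23868$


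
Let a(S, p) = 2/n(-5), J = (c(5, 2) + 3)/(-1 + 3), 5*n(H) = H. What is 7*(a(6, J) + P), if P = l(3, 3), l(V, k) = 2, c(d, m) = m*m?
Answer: 0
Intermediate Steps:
n(H) = H/5
c(d, m) = m**2
P = 2
J = 7/2 (J = (2**2 + 3)/(-1 + 3) = (4 + 3)/2 = 7*(1/2) = 7/2 ≈ 3.5000)
a(S, p) = -2 (a(S, p) = 2/(((1/5)*(-5))) = 2/(-1) = 2*(-1) = -2)
7*(a(6, J) + P) = 7*(-2 + 2) = 7*0 = 0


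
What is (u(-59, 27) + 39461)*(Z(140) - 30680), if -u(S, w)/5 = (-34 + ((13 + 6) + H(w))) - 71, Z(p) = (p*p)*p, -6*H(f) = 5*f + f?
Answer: 108603346320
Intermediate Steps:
H(f) = -f (H(f) = -(5*f + f)/6 = -f)
Z(p) = p³ (Z(p) = p²*p = p³)
u(S, w) = 430 + 5*w (u(S, w) = -5*((-34 + ((13 + 6) - w)) - 71) = -5*((-34 + (19 - w)) - 71) = -5*((-15 - w) - 71) = -5*(-86 - w) = 430 + 5*w)
(u(-59, 27) + 39461)*(Z(140) - 30680) = ((430 + 5*27) + 39461)*(140³ - 30680) = ((430 + 135) + 39461)*(2744000 - 30680) = (565 + 39461)*2713320 = 40026*2713320 = 108603346320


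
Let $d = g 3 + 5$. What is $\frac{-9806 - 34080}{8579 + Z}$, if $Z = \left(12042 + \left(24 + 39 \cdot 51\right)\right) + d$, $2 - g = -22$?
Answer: $- \frac{43886}{22711} \approx -1.9324$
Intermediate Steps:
$g = 24$ ($g = 2 - -22 = 2 + 22 = 24$)
$d = 77$ ($d = 24 \cdot 3 + 5 = 72 + 5 = 77$)
$Z = 14132$ ($Z = \left(12042 + \left(24 + 39 \cdot 51\right)\right) + 77 = \left(12042 + \left(24 + 1989\right)\right) + 77 = \left(12042 + 2013\right) + 77 = 14055 + 77 = 14132$)
$\frac{-9806 - 34080}{8579 + Z} = \frac{-9806 - 34080}{8579 + 14132} = - \frac{43886}{22711}$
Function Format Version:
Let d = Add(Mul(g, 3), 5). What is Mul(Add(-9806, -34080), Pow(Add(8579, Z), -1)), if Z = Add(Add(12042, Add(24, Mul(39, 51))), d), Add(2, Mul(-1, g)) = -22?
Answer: Rational(-43886, 22711) ≈ -1.9324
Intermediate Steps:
g = 24 (g = Add(2, Mul(-1, -22)) = Add(2, 22) = 24)
d = 77 (d = Add(Mul(24, 3), 5) = Add(72, 5) = 77)
Z = 14132 (Z = Add(Add(12042, Add(24, Mul(39, 51))), 77) = Add(Add(12042, Add(24, 1989)), 77) = Add(Add(12042, 2013), 77) = Add(14055, 77) = 14132)
Mul(Add(-9806, -34080), Pow(Add(8579, Z), -1)) = Mul(Add(-9806, -34080), Pow(Add(8579, 14132), -1)) = Mul(-43886, Pow(22711, -1)) = Mul(-43886, Rational(1, 22711)) = Rational(-43886, 22711)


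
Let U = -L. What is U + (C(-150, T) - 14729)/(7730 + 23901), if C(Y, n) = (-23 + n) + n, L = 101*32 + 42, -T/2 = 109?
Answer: -103575082/31631 ≈ -3274.5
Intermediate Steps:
T = -218 (T = -2*109 = -218)
L = 3274 (L = 3232 + 42 = 3274)
C(Y, n) = -23 + 2*n
U = -3274 (U = -1*3274 = -3274)
U + (C(-150, T) - 14729)/(7730 + 23901) = -3274 + ((-23 + 2*(-218)) - 14729)/(7730 + 23901) = -3274 + ((-23 - 436) - 14729)/31631 = -3274 + (-459 - 14729)*(1/31631) = -3274 - 15188*1/31631 = -3274 - 15188/31631 = -103575082/31631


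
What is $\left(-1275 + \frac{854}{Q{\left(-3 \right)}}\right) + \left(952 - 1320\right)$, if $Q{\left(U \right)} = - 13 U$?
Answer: $- \frac{63223}{39} \approx -1621.1$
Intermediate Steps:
$\left(-1275 + \frac{854}{Q{\left(-3 \right)}}\right) + \left(952 - 1320\right) = \left(-1275 + \frac{854}{\left(-13\right) \left(-3\right)}\right) + \left(952 - 1320\right) = \left(-1275 + \frac{854}{39}\right) - 368 = - \frac{48871}{39} - 368 = - \frac{63223}{39}$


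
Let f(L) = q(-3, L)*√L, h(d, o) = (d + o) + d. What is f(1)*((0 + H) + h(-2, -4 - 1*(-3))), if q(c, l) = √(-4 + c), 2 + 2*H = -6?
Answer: -9*I*√7 ≈ -23.812*I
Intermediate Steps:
H = -4 (H = -1 + (½)*(-6) = -1 - 3 = -4)
h(d, o) = o + 2*d
f(L) = I*√7*√L (f(L) = √(-4 - 3)*√L = √(-7)*√L = (I*√7)*√L = I*√7*√L)
f(1)*((0 + H) + h(-2, -4 - 1*(-3))) = (I*√7*√1)*((0 - 4) + ((-4 - 1*(-3)) + 2*(-2))) = (I*√7*1)*(-4 + ((-4 + 3) - 4)) = (I*√7)*(-4 + (-1 - 4)) = (I*√7)*(-4 - 5) = (I*√7)*(-9) = -9*I*√7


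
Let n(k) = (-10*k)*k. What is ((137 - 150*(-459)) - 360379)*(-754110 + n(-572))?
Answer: 1173129622400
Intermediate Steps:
n(k) = -10*k**2
((137 - 150*(-459)) - 360379)*(-754110 + n(-572)) = ((137 - 150*(-459)) - 360379)*(-754110 - 10*(-572)**2) = ((137 + 68850) - 360379)*(-754110 - 10*327184) = (68987 - 360379)*(-754110 - 3271840) = -291392*(-4025950) = 1173129622400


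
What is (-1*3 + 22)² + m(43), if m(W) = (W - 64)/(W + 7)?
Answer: 18029/50 ≈ 360.58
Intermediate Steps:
m(W) = (-64 + W)/(7 + W)
(-1*3 + 22)² + m(43) = (-1*3 + 22)² + (-64 + 43)/(7 + 43) = (-3 + 22)² - 21/50 = 19² + (1/50)*(-21) = 361 - 21/50 = 18029/50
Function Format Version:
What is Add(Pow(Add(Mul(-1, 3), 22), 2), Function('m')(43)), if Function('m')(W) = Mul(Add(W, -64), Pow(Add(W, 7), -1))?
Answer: Rational(18029, 50) ≈ 360.58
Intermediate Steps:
Function('m')(W) = Mul(Pow(Add(7, W), -1), Add(-64, W)) (Function('m')(W) = Mul(Add(-64, W), Pow(Add(7, W), -1)) = Mul(Pow(Add(7, W), -1), Add(-64, W)))
Add(Pow(Add(Mul(-1, 3), 22), 2), Function('m')(43)) = Add(Pow(Add(Mul(-1, 3), 22), 2), Mul(Pow(Add(7, 43), -1), Add(-64, 43))) = Add(Pow(Add(-3, 22), 2), Mul(Pow(50, -1), -21)) = Add(Pow(19, 2), Mul(Rational(1, 50), -21)) = Add(361, Rational(-21, 50)) = Rational(18029, 50)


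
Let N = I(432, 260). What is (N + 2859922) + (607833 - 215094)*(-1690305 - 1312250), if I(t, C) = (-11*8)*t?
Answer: -1179217626239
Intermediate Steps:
I(t, C) = -88*t
N = -38016 (N = -88*432 = -38016)
(N + 2859922) + (607833 - 215094)*(-1690305 - 1312250) = (-38016 + 2859922) + (607833 - 215094)*(-1690305 - 1312250) = 2821906 + 392739*(-3002555) = 2821906 - 1179220448145 = -1179217626239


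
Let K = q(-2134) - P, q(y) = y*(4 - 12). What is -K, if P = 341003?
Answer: 323931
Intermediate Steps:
q(y) = -8*y (q(y) = y*(-8) = -8*y)
K = -323931 (K = -8*(-2134) - 1*341003 = 17072 - 341003 = -323931)
-K = -1*(-323931) = 323931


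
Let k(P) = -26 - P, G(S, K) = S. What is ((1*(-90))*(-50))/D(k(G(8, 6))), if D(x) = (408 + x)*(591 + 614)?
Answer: 450/45067 ≈ 0.0099851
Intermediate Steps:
D(x) = 491640 + 1205*x (D(x) = (408 + x)*1205 = 491640 + 1205*x)
((1*(-90))*(-50))/D(k(G(8, 6))) = ((1*(-90))*(-50))/(491640 + 1205*(-26 - 1*8)) = (-90*(-50))/(491640 + 1205*(-26 - 8)) = 4500/(491640 + 1205*(-34)) = 4500/(491640 - 40970) = 4500/450670 = 4500*(1/450670) = 450/45067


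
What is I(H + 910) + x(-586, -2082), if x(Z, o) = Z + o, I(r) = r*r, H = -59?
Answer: 721533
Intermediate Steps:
I(r) = r²
I(H + 910) + x(-586, -2082) = (-59 + 910)² + (-586 - 2082) = 851² - 2668 = 724201 - 2668 = 721533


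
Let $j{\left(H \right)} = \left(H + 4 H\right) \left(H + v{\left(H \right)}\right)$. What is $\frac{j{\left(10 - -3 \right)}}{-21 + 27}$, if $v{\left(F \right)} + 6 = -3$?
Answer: $\frac{130}{3} \approx 43.333$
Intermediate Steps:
$v{\left(F \right)} = -9$ ($v{\left(F \right)} = -6 - 3 = -9$)
$j{\left(H \right)} = 5 H \left(-9 + H\right)$ ($j{\left(H \right)} = \left(H + 4 H\right) \left(H - 9\right) = 5 H \left(-9 + H\right)$)
$\frac{j{\left(10 - -3 \right)}}{-21 + 27} = \frac{5 \left(10 - -3\right) \left(-9 + \left(10 - -3\right)\right)}{-21 + 27} = \frac{5 \left(10 + 3\right) \left(-9 + \left(10 + 3\right)\right)}{6} = 5 \cdot 13 \left(-9 + 13\right) \frac{1}{6} = 5 \cdot 13 \cdot 4 \cdot \frac{1}{6} = 260 \cdot \frac{1}{6} = \frac{130}{3}$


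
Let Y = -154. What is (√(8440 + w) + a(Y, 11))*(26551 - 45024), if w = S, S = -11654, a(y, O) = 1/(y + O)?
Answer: 1421/11 - 18473*I*√3214 ≈ 129.18 - 1.0473e+6*I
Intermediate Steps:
a(y, O) = 1/(O + y)
w = -11654
(√(8440 + w) + a(Y, 11))*(26551 - 45024) = (√(8440 - 11654) + 1/(11 - 154))*(26551 - 45024) = (√(-3214) + 1/(-143))*(-18473) = (I*√3214 - 1/143)*(-18473) = (-1/143 + I*√3214)*(-18473) = 1421/11 - 18473*I*√3214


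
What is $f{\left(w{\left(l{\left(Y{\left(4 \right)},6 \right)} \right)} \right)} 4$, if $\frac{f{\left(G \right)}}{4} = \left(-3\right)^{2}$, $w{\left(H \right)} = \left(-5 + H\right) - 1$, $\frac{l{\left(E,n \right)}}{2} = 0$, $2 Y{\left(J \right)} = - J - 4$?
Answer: $144$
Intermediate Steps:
$Y{\left(J \right)} = -2 - \frac{J}{2}$ ($Y{\left(J \right)} = \frac{- J - 4}{2} = \frac{-4 - J}{2} = -2 - \frac{J}{2}$)
$l{\left(E,n \right)} = 0$ ($l{\left(E,n \right)} = 2 \cdot 0 = 0$)
$w{\left(H \right)} = -6 + H$
$f{\left(G \right)} = 36$ ($f{\left(G \right)} = 4 \left(-3\right)^{2} = 4 \cdot 9 = 36$)
$f{\left(w{\left(l{\left(Y{\left(4 \right)},6 \right)} \right)} \right)} 4 = 36 \cdot 4 = 144$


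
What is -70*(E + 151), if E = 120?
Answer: -18970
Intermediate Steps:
-70*(E + 151) = -70*(120 + 151) = -70*271 = -18970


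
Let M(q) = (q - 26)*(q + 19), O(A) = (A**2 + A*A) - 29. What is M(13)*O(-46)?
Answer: -1748448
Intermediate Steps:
O(A) = -29 + 2*A**2 (O(A) = (A**2 + A**2) - 29 = 2*A**2 - 29 = -29 + 2*A**2)
M(q) = (-26 + q)*(19 + q)
M(13)*O(-46) = (-494 + 13**2 - 7*13)*(-29 + 2*(-46)**2) = (-494 + 169 - 91)*(-29 + 2*2116) = -416*(-29 + 4232) = -416*4203 = -1748448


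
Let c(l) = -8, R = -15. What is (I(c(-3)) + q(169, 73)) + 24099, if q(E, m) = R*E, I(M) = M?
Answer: 21556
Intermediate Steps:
q(E, m) = -15*E
(I(c(-3)) + q(169, 73)) + 24099 = (-8 - 15*169) + 24099 = (-8 - 2535) + 24099 = -2543 + 24099 = 21556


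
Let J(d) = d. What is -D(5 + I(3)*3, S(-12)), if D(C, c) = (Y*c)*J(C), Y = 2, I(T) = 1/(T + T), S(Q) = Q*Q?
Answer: -1584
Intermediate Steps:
S(Q) = Q²
I(T) = 1/(2*T)
D(C, c) = 2*C*c (D(C, c) = (2*c)*C = 2*C*c)
-D(5 + I(3)*3, S(-12)) = -2*(5 + ((½)/3)*3)*(-12)² = -2*(5 + ((½)*(⅓))*3)*144 = -2*(5 + (⅙)*3)*144 = -2*(5 + ½)*144 = -2*11*144/2 = -1*1584 = -1584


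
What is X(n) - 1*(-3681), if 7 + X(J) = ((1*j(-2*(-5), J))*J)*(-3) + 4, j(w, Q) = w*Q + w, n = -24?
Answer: -12882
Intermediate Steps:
j(w, Q) = w + Q*w (j(w, Q) = Q*w + w = w + Q*w)
X(J) = -3 - 3*J*(10 + 10*J) (X(J) = -7 + (((1*((-2*(-5))*(1 + J)))*J)*(-3) + 4) = -7 + (((1*(10*(1 + J)))*J)*(-3) + 4) = -7 + (((1*(10 + 10*J))*J)*(-3) + 4) = -7 + (((10 + 10*J)*J)*(-3) + 4) = -7 + ((J*(10 + 10*J))*(-3) + 4) = -7 + (-3*J*(10 + 10*J) + 4) = -7 + (4 - 3*J*(10 + 10*J)) = -3 - 3*J*(10 + 10*J))
X(n) - 1*(-3681) = (-3 - 30*(-24)*(1 - 24)) - 1*(-3681) = (-3 - 30*(-24)*(-23)) + 3681 = (-3 - 16560) + 3681 = -16563 + 3681 = -12882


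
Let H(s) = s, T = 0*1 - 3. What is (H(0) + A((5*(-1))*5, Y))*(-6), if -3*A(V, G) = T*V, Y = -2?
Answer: 150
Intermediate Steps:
T = -3 (T = 0 - 3 = -3)
A(V, G) = V (A(V, G) = -(-1)*V = V)
(H(0) + A((5*(-1))*5, Y))*(-6) = (0 + (5*(-1))*5)*(-6) = (0 - 5*5)*(-6) = (0 - 25)*(-6) = -25*(-6) = 150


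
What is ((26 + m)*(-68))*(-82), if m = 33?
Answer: 328984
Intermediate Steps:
((26 + m)*(-68))*(-82) = ((26 + 33)*(-68))*(-82) = (59*(-68))*(-82) = -4012*(-82) = 328984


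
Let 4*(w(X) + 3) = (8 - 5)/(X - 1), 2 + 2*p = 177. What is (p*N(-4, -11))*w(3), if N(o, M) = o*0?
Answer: 0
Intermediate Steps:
p = 175/2 (p = -1 + (1/2)*177 = -1 + 177/2 = 175/2 ≈ 87.500)
w(X) = -3 + 3/(4*(-1 + X)) (w(X) = -3 + ((8 - 5)/(X - 1))/4 = -3 + (3/(-1 + X))/4 = -3 + 3/(4*(-1 + X)))
N(o, M) = 0
(p*N(-4, -11))*w(3) = ((175/2)*0)*(3*(5 - 4*3)/(4*(-1 + 3))) = 0*((3/4)*(5 - 12)/2) = 0*((3/4)*(1/2)*(-7)) = 0*(-21/8) = 0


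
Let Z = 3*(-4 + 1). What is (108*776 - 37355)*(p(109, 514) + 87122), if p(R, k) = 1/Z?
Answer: 36423657941/9 ≈ 4.0471e+9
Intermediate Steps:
Z = -9 (Z = 3*(-3) = -9)
p(R, k) = -⅑ (p(R, k) = 1/(-9) = -⅑)
(108*776 - 37355)*(p(109, 514) + 87122) = (108*776 - 37355)*(-⅑ + 87122) = (83808 - 37355)*(784097/9) = 46453*(784097/9) = 36423657941/9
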